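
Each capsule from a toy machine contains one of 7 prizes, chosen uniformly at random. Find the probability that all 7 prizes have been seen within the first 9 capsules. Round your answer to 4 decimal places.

Let A_i be the event that prize i is missing after 9 capsules. By inclusion–exclusion on the A_i,
P(all seen) = Σ_{j=0}^{7} (-1)^j C(7,j)((7-j)/7)^9
= 1.00000 - 1.74814 + 1.01641 - 0.22737 + 0.01707 - 0.00027 + 0.00000 - 0.00000
= 0.05770.

0.0577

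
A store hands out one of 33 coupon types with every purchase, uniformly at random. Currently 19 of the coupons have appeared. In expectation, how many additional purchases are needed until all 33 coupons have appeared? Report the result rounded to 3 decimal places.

107.302

From k distinct to k+1 distinct takes on average 33/(33-k) purchases.
Sum over k = 19,...,32: E = 33/14 + 33/13 + 33/12 + ... + 33/2 + 33/1 = 107.3016.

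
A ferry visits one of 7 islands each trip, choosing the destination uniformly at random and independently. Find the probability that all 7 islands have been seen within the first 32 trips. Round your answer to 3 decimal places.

By inclusion–exclusion over which islands are missing,
P(all seen) = Σ_{j=0}^{7} (-1)^j C(7,j)((7-j)/7)^32
= 1.0000 - 0.0504 + 0.0004 - 0.0000 + 0.0000 - 0.0000 + 0.0000 - 0.0000
= 0.9500.

0.950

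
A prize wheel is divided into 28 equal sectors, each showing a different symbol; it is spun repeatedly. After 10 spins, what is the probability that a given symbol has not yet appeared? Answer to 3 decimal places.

On each spin the fixed symbol fails to appear with probability 27/28.
P(still missing after 10) = (27/28)^10 = 0.6951.

0.695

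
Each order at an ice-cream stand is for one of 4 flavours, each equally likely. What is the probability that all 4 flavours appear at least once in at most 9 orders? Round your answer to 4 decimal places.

0.7114

By inclusion–exclusion over which flavours are missing,
P(all seen) = Σ_{j=0}^{4} (-1)^j C(4,j)((4-j)/4)^9
= 1.00000 - 0.30034 + 0.01172 - 0.00002 + 0.00000
= 0.71136.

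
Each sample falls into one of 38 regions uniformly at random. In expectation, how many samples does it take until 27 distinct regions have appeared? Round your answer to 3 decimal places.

With k distinct regions already seen, the next new one arrives after an expected 38/(38-k) samples.
Sum over k = 0,...,26: E = 38/38 + 38/37 + 38/36 + ... + 38/13 + 38/12 = 45.9049.

45.905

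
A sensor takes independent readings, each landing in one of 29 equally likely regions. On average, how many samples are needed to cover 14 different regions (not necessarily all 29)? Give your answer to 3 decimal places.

With k distinct regions already seen, the next new one arrives after an expected 29/(29-k) samples.
Sum over k = 0,...,13: E = 29/29 + 29/28 + 29/27 + ... + 29/17 + 29/16 = 18.6593.

18.659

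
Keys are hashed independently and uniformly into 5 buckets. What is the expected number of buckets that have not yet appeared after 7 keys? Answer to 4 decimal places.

1.0486

For each bucket, P(unseen after 7) = (4/5)^7 = 0.20972.
By linearity of expectation, E[unseen] = 5·(4/5)^7 = 1.04858.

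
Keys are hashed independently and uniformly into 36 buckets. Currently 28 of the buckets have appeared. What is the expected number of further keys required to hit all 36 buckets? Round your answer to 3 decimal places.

97.843

With k distinct buckets already seen, the next new one takes an expected 36/(36-k) keys.
Sum over k = 28,...,35: E = 36/8 + 36/7 + 36/6 + ... + 36/2 + 36/1 = 97.8429.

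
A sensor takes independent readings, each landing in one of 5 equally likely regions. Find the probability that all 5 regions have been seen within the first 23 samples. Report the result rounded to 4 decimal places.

0.9706

By inclusion–exclusion over which regions are missing,
P(all seen) = Σ_{j=0}^{5} (-1)^j C(5,j)((5-j)/5)^23
= 1.00000 - 0.02951 + 0.00008 - 0.00000 + 0.00000 - 0.00000
= 0.97056.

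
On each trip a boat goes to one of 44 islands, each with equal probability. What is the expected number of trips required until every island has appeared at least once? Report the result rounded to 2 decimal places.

Split into phases: going from k distinct to k+1 distinct takes on average 44/(44-k) trips.
E[T] = 44/44 + 44/43 + 44/42 + ... + 44/2 + 44/1 = 44·H_{44}.
H_{44} = 4.373, so E[T] = 192.400.

192.40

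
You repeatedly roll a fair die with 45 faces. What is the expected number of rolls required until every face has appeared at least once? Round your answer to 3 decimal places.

197.773

Split into phases: going from k distinct to k+1 distinct takes on average 45/(45-k) rolls.
E[T] = 45/45 + 45/44 + 45/43 + ... + 45/2 + 45/1 = 45·H_{45}.
H_{45} = 4.3949, so E[T] = 197.7727.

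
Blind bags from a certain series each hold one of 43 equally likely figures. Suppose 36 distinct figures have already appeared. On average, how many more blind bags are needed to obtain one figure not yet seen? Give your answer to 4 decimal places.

The number of blind bags until the next new figure is geometric with success probability 7/43, so its mean is 43/7.
E = 43/7 = 6.14286.

6.1429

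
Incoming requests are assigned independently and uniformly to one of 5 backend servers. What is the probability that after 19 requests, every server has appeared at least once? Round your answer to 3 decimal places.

0.929

By inclusion–exclusion over which servers are missing,
P(all seen) = Σ_{j=0}^{5} (-1)^j C(5,j)((5-j)/5)^19
= 1.0000 - 0.0721 + 0.0006 - 0.0000 + 0.0000 - 0.0000
= 0.9286.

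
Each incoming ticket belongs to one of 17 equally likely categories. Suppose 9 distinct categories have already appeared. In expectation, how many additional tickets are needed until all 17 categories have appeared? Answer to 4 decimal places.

The wait to go from k to k+1 distinct categories is geometric with mean 17/(17-k).
Sum over k = 9,...,16: E = 17/8 + 17/7 + 17/6 + ... + 17/2 + 17/1 = 46.20357.

46.2036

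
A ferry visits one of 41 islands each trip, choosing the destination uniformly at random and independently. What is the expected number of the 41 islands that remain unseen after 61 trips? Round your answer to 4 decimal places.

9.0913

For each island, P(unseen after 61) = (40/41)^61 = 0.22174.
By linearity of expectation, E[unseen] = 41·(40/41)^61 = 9.09134.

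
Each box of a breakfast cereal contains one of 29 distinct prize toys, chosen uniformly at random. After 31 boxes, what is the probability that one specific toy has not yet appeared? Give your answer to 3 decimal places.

0.337

Each box misses the fixed toy with probability (29-1)/29 = 28/29, independently.
P(still missing after 31) = (28/29)^31 = 0.3369.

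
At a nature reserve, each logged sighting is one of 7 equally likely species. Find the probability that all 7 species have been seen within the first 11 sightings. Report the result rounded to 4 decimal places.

By inclusion–exclusion over which species are missing,
P(all seen) = Σ_{j=0}^{7} (-1)^j C(7,j)((7-j)/7)^11
= 1.00000 - 1.28435 + 0.51857 - 0.07424 + 0.00314 - 0.00002 + 0.00000 - 0.00000
= 0.16310.

0.1631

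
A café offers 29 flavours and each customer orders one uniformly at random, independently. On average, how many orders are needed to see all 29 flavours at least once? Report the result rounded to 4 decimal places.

114.8880

After k distinct flavours have appeared, the next order gives a new one with probability (29-k)/29, so the expected wait for the (k+1)-th is 29/(29-k).
E[T] = 29/29 + 29/28 + 29/27 + ... + 29/2 + 29/1 = 29·H_{29}.
H_{29} = 3.96165, so E[T] = 114.88796.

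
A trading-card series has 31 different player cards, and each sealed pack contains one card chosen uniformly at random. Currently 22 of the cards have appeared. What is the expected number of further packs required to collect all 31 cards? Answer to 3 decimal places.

With k distinct cards already seen, the next new one takes an expected 31/(31-k) packs.
Sum over k = 22,...,30: E = 31/9 + 31/8 + 31/7 + ... + 31/2 + 31/1 = 87.6980.

87.698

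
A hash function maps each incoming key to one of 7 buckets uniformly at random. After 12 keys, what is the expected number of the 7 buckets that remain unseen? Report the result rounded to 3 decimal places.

1.101

For each bucket, P(unseen after 12) = (6/7)^12 = 0.1573.
By linearity of expectation, E[unseen] = 7·(6/7)^12 = 1.1009.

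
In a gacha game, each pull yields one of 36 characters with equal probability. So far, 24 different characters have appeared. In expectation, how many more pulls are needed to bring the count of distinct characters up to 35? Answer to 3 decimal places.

The wait to go from k to k+1 distinct characters is geometric with mean 36/(36-k).
Sum over k = 24,...,34: E = 36/12 + 36/11 + 36/10 + ... + 36/3 + 36/2 = 75.7156.

75.716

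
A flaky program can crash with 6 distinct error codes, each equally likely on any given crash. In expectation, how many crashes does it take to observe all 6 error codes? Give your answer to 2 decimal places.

After k distinct error codes have appeared, the next crash gives a new one with probability (6-k)/6, so the expected wait for the (k+1)-th is 6/(6-k).
E[T] = 6/6 + 6/5 + 6/4 + 6/3 + 6/2 + 6/1 = 6·H_{6}.
H_{6} = 2.450, so E[T] = 14.700.

14.70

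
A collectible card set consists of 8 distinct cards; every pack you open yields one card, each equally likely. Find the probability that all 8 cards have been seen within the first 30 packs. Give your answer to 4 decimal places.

0.8593

Let A_i be the event that card i is missing after 30 packs. By inclusion–exclusion on the A_i,
P(all seen) = Σ_{j=0}^{8} (-1)^j C(8,j)((8-j)/8)^30
= 1.00000 - 0.14566 + 0.00500 - 0.00004 + 0.00000 - 0.00000 + 0.00000 - 0.00000 + 0.00000
= 0.85930.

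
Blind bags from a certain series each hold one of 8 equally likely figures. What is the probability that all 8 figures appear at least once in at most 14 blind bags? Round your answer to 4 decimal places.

Let A_i be the event that figure i is missing after 14 blind bags. By inclusion–exclusion on the A_i,
P(all seen) = Σ_{j=0}^{8} (-1)^j C(8,j)((8-j)/8)^14
= 1.00000 - 1.23368 + 0.49890 - 0.07772 + 0.00427 - 0.00006 + 0.00000 - 0.00000 + 0.00000
= 0.19172.

0.1917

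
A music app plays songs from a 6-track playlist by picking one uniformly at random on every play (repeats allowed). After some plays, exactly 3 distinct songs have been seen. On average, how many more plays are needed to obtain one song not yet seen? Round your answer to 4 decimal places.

The number of plays until the next new song is geometric with success probability 3/6, so its mean is 6/3.
E = 6/3 = 2.00000.

2.0000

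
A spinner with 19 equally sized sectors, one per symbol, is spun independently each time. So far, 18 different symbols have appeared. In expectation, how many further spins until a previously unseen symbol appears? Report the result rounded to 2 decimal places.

The number of spins until the next new symbol is geometric with success probability 1/19, so its mean is 19/1.
E = 19/1 = 19.000.

19.00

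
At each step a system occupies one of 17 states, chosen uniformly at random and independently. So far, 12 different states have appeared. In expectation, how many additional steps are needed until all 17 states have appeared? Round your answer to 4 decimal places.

38.8167

The wait to go from k to k+1 distinct states is geometric with mean 17/(17-k).
Sum over k = 12,...,16: E = 17/5 + 17/4 + 17/3 + 17/2 + 17/1 = 38.81667.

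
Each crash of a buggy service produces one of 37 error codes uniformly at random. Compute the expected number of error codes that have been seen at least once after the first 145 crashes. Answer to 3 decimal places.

For each error code, P(seen in 145 crashes) = 1 - (36/37)^145 = 0.9812.
By linearity of expectation, E[distinct seen] = 37·(1 - (36/37)^145) = 36.3037.

36.304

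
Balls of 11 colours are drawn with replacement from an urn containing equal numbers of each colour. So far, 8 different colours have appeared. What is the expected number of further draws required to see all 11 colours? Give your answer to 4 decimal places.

The wait to go from k to k+1 distinct colours is geometric with mean 11/(11-k).
Sum over k = 8,...,10: E = 11/3 + 11/2 + 11/1 = 20.16667.

20.1667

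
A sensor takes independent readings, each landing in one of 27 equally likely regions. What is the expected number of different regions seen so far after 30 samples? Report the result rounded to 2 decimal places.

For each region, P(seen in 30 samples) = 1 - (26/27)^30 = 0.678.
By linearity of expectation, E[distinct seen] = 27·(1 - (26/27)^30) = 18.297.

18.30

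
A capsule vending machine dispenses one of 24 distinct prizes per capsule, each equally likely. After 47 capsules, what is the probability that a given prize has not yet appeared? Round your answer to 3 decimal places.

Each capsule misses the fixed prize with probability (24-1)/24 = 23/24, independently.
P(still missing after 47) = (23/24)^47 = 0.1353.

0.135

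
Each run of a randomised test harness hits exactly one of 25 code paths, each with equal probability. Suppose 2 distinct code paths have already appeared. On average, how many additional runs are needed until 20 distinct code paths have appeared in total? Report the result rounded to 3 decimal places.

36.274

With k distinct code paths already seen, the next new one takes an expected 25/(25-k) runs.
Sum over k = 2,...,19: E = 25/23 + 25/22 + 25/21 + ... + 25/7 + 25/6 = 36.2740.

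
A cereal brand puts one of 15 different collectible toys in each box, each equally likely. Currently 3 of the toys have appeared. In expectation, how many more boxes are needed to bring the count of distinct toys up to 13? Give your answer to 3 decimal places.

24.048

From k distinct to k+1 distinct takes on average 15/(15-k) boxes.
Sum over k = 3,...,12: E = 15/12 + 15/11 + 15/10 + ... + 15/4 + 15/3 = 24.0482.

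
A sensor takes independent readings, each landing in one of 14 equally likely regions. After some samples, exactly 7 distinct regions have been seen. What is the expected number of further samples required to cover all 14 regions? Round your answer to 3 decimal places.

36.300

From k distinct to k+1 distinct takes on average 14/(14-k) samples.
Sum over k = 7,...,13: E = 14/7 + 14/6 + 14/5 + ... + 14/2 + 14/1 = 36.3000.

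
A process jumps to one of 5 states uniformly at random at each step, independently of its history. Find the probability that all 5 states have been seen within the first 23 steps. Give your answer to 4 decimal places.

0.9706

Let A_i be the event that state i is missing after 23 steps. By inclusion–exclusion on the A_i,
P(all seen) = Σ_{j=0}^{5} (-1)^j C(5,j)((5-j)/5)^23
= 1.00000 - 0.02951 + 0.00008 - 0.00000 + 0.00000 - 0.00000
= 0.97056.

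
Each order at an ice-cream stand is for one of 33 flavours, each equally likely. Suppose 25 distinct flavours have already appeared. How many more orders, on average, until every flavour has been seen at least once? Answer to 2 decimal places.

89.69

With k distinct flavours already seen, the next new one takes an expected 33/(33-k) orders.
Sum over k = 25,...,32: E = 33/8 + 33/7 + 33/6 + ... + 33/2 + 33/1 = 89.689.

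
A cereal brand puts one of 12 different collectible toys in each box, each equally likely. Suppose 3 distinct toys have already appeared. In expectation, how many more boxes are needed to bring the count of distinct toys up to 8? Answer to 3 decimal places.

With k distinct toys already seen, the next new one takes an expected 12/(12-k) boxes.
Sum over k = 3,...,7: E = 12/9 + 12/8 + 12/7 + 12/6 + 12/5 = 8.9476.

8.948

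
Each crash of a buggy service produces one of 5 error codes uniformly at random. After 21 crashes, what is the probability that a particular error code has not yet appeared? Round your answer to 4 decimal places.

0.0092

Each crash misses the fixed error code with probability (5-1)/5 = 4/5, independently.
P(still missing after 21) = (4/5)^21 = 0.00922.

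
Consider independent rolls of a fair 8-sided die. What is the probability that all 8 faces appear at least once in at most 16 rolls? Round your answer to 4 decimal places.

0.3068

By inclusion–exclusion over which faces are missing,
P(all seen) = Σ_{j=0}^{8} (-1)^j C(8,j)((8-j)/8)^16
= 1.00000 - 0.94454 + 0.28063 - 0.03036 + 0.00107 - 0.00001 + 0.00000 - 0.00000 + 0.00000
= 0.30680.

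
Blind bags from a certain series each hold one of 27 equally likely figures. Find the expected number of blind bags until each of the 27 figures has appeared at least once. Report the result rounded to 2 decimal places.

105.07

After k distinct figures have appeared, the next blind bag gives a new one with probability (27-k)/27, so the expected wait for the (k+1)-th is 27/(27-k).
E[T] = 27/27 + 27/26 + 27/25 + ... + 27/2 + 27/1 = 27·H_{27}.
H_{27} = 3.891, so E[T] = 105.069.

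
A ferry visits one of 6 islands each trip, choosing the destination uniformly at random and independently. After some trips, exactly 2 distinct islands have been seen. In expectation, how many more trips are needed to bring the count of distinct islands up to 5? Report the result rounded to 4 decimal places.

From k distinct to k+1 distinct takes on average 6/(6-k) trips.
Sum over k = 2,...,4: E = 6/4 + 6/3 + 6/2 = 6.50000.

6.5000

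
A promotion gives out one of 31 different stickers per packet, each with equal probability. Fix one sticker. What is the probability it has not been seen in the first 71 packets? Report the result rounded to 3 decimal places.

0.097

Each packet misses the fixed sticker with probability (31-1)/31 = 30/31, independently.
P(still missing after 71) = (30/31)^71 = 0.0975.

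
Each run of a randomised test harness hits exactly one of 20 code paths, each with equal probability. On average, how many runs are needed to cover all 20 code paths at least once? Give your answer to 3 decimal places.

Split into phases: going from k distinct to k+1 distinct takes on average 20/(20-k) runs.
E[T] = 20/20 + 20/19 + 20/18 + ... + 20/2 + 20/1 = 20·H_{20}.
H_{20} = 3.5977, so E[T] = 71.9548.

71.955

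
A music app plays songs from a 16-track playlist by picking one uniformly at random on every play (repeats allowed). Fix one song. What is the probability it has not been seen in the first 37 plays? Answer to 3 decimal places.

0.092

Each play misses the fixed song with probability (16-1)/16 = 15/16, independently.
P(still missing after 37) = (15/16)^37 = 0.0918.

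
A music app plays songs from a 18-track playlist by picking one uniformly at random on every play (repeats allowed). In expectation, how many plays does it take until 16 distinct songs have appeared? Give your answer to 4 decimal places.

With k distinct songs already seen, the next new one arrives after an expected 18/(18-k) plays.
Sum over k = 0,...,15: E = 18/18 + 18/17 + 18/16 + ... + 18/4 + 18/3 = 35.91195.

35.9119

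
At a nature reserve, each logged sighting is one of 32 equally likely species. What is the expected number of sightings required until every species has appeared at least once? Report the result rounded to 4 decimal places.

129.8718

The wait to go from k to k+1 distinct species is geometric with mean 32/(32-k).
E[T] = 32/32 + 32/31 + 32/30 + ... + 32/2 + 32/1 = 32·H_{32}.
H_{32} = 4.05850, so E[T] = 129.87185.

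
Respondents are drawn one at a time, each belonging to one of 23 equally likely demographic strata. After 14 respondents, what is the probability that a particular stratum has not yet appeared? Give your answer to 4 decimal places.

0.5367

Each respondent misses the fixed stratum with probability (23-1)/23 = 22/23, independently.
P(still missing after 14) = (22/23)^14 = 0.53670.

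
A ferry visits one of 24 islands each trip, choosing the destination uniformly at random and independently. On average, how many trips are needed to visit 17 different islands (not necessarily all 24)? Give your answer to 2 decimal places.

Going from k to k+1 distinct takes a geometric number of trips with mean 24/(24-k).
Sum over k = 0,...,16: E = 24/24 + 24/23 + 24/22 + ... + 24/9 + 24/8 = 28.394.

28.39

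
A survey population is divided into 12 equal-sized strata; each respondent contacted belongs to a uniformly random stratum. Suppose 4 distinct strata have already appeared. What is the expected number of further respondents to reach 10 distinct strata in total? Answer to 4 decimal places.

14.6143

From k distinct to k+1 distinct takes on average 12/(12-k) respondents.
Sum over k = 4,...,9: E = 12/8 + 12/7 + 12/6 + 12/5 + 12/4 + 12/3 = 14.61429.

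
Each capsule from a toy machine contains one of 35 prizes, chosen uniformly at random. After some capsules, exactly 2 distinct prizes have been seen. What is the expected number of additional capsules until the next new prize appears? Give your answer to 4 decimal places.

The number of capsules until the next new prize is geometric with success probability 33/35, so its mean is 35/33.
E = 35/33 = 1.06061.

1.0606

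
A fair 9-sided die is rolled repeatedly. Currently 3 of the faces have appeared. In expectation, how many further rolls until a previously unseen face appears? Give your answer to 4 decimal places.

The number of rolls until the next new face is geometric with success probability 6/9, so its mean is 9/6.
E = 9/6 = 1.50000.

1.5000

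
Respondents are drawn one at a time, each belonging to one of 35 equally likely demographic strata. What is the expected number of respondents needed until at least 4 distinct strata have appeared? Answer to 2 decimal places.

4.18

With k distinct strata already seen, the next new one arrives after an expected 35/(35-k) respondents.
Sum over k = 0,...,3: E = 35/35 + 35/34 + 35/33 + 35/32 = 4.184.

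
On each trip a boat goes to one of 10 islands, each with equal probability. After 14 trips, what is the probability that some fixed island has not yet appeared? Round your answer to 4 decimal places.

On each trip the fixed island fails to appear with probability 9/10.
P(still missing after 14) = (9/10)^14 = 0.22877.

0.2288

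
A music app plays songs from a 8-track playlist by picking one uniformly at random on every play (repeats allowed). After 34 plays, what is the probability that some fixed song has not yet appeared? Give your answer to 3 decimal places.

Each play misses the fixed song with probability (8-1)/8 = 7/8, independently.
P(still missing after 34) = (7/8)^34 = 0.0107.

0.011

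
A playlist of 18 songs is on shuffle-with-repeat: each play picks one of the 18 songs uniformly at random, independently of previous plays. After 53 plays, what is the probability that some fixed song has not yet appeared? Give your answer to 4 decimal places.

0.0483

On each play the fixed song fails to appear with probability 17/18.
P(still missing after 53) = (17/18)^53 = 0.04834.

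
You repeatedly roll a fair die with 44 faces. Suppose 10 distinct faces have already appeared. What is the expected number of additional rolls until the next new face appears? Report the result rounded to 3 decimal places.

The number of rolls until the next new face is geometric with success probability 34/44, so its mean is 44/34.
E = 44/34 = 1.2941.

1.294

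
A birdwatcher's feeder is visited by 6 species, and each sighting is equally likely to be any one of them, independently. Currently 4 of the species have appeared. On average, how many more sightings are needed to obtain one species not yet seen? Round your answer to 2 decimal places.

Each sighting yields a new species with probability (6-4)/6 = 2/6, so the wait is geometric with mean 6/2.
E = 6/2 = 3.000.

3.00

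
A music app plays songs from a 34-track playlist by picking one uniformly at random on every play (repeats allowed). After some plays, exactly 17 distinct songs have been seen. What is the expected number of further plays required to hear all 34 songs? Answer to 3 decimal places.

116.945

From k distinct to k+1 distinct takes on average 34/(34-k) plays.
Sum over k = 17,...,33: E = 34/17 + 34/16 + 34/15 + ... + 34/2 + 34/1 = 116.9448.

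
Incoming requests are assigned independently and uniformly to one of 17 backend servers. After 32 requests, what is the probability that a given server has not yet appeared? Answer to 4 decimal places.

0.1437

Each request misses the fixed server with probability (17-1)/17 = 16/17, independently.
P(still missing after 32) = (16/17)^32 = 0.14371.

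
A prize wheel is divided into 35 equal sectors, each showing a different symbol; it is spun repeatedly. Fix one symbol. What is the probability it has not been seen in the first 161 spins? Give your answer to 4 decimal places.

0.0094

On each spin the fixed symbol fails to appear with probability 34/35.
P(still missing after 161) = (34/35)^161 = 0.00940.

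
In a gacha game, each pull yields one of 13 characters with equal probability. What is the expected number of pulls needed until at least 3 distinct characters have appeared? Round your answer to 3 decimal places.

3.265

Going from k to k+1 distinct takes a geometric number of pulls with mean 13/(13-k).
Sum over k = 0,...,2: E = 13/13 + 13/12 + 13/11 = 3.2652.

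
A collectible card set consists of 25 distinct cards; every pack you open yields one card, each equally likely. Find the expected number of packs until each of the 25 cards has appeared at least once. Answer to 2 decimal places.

95.40

After k distinct cards have appeared, the next pack gives a new one with probability (25-k)/25, so the expected wait for the (k+1)-th is 25/(25-k).
E[T] = 25/25 + 25/24 + 25/23 + ... + 25/2 + 25/1 = 25·H_{25}.
H_{25} = 3.816, so E[T] = 95.399.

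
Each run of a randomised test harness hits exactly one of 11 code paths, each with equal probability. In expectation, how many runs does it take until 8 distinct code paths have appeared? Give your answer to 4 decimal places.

13.0520

Going from k to k+1 distinct takes a geometric number of runs with mean 11/(11-k).
Sum over k = 0,...,7: E = 11/11 + 11/10 + 11/9 + ... + 11/5 + 11/4 = 13.05198.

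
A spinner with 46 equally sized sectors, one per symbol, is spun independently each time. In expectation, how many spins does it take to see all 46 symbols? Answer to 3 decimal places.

203.168

After k distinct symbols have appeared, the next spin gives a new one with probability (46-k)/46, so the expected wait for the (k+1)-th is 46/(46-k).
E[T] = 46/46 + 46/45 + 46/44 + ... + 46/2 + 46/1 = 46·H_{46}.
H_{46} = 4.4167, so E[T] = 203.1676.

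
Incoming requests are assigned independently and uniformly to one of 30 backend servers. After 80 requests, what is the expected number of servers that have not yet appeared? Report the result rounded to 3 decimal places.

1.992

For each server, P(unseen after 80) = (29/30)^80 = 0.0664.
By linearity of expectation, E[unseen] = 30·(29/30)^80 = 1.9919.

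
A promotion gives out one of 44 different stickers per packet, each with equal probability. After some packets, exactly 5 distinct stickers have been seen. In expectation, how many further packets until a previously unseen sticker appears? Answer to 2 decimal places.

1.13

Each packet yields a new sticker with probability (44-5)/44 = 39/44, so the wait is geometric with mean 44/39.
E = 44/39 = 1.128.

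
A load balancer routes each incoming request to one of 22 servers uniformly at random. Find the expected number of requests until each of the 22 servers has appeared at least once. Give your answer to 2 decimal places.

81.20

After k distinct servers have appeared, the next request gives a new one with probability (22-k)/22, so the expected wait for the (k+1)-th is 22/(22-k).
E[T] = 22/22 + 22/21 + 22/20 + ... + 22/2 + 22/1 = 22·H_{22}.
H_{22} = 3.691, so E[T] = 81.198.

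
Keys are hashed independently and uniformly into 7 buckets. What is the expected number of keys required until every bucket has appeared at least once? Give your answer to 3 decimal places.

Split into phases: going from k distinct to k+1 distinct takes on average 7/(7-k) keys.
E[T] = 7/7 + 7/6 + 7/5 + ... + 7/2 + 7/1 = 7·H_{7}.
H_{7} = 2.5929, so E[T] = 18.1500.

18.150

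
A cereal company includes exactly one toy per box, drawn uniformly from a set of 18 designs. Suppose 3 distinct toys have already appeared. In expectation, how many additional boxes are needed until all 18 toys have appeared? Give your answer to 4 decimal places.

59.7281

With k distinct toys already seen, the next new one takes an expected 18/(18-k) boxes.
Sum over k = 3,...,17: E = 18/15 + 18/14 + 18/13 + ... + 18/2 + 18/1 = 59.72812.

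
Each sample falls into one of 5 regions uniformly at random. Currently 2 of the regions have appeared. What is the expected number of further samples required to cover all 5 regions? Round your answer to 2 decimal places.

With k distinct regions already seen, the next new one takes an expected 5/(5-k) samples.
Sum over k = 2,...,4: E = 5/3 + 5/2 + 5/1 = 9.167.

9.17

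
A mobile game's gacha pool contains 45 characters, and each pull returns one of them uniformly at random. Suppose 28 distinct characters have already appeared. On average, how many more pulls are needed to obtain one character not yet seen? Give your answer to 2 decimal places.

2.65

The number of pulls until the next new character is geometric with success probability 17/45, so its mean is 45/17.
E = 45/17 = 2.647.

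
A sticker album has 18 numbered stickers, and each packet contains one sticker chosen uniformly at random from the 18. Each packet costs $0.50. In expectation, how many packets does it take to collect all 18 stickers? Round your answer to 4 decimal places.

62.9119

The wait to go from k to k+1 distinct stickers is geometric with mean 18/(18-k).
E[T] = 18/18 + 18/17 + 18/16 + ... + 18/2 + 18/1 = 18·H_{18}.
H_{18} = 3.49511, so E[T] = 62.91195.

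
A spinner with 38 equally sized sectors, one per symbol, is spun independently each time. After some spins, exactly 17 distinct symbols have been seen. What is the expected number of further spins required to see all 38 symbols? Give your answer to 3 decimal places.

138.524

The wait to go from k to k+1 distinct symbols is geometric with mean 38/(38-k).
Sum over k = 17,...,37: E = 38/21 + 38/20 + 38/19 + ... + 38/2 + 38/1 = 138.5236.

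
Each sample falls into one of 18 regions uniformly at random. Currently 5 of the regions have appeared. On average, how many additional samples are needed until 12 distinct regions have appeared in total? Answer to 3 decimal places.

13.142

The wait to go from k to k+1 distinct regions is geometric with mean 18/(18-k).
Sum over k = 5,...,11: E = 18/13 + 18/12 + 18/11 + ... + 18/8 + 18/7 = 13.1424.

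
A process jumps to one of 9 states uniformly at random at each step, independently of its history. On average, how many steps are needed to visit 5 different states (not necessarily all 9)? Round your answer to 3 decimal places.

6.711

With k distinct states already seen, the next new one arrives after an expected 9/(9-k) steps.
Sum over k = 0,...,4: E = 9/9 + 9/8 + 9/7 + 9/6 + 9/5 = 6.7107.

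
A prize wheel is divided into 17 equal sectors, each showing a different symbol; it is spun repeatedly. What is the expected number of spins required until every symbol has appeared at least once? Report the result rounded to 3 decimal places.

The wait to go from k to k+1 distinct symbols is geometric with mean 17/(17-k).
E[T] = 17/17 + 17/16 + 17/15 + ... + 17/2 + 17/1 = 17·H_{17}.
H_{17} = 3.4396, so E[T] = 58.4724.

58.472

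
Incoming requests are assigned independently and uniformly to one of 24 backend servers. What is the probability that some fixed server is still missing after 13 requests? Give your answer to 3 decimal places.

0.575

Each request misses the fixed server with probability (24-1)/24 = 23/24, independently.
P(still missing after 13) = (23/24)^13 = 0.5751.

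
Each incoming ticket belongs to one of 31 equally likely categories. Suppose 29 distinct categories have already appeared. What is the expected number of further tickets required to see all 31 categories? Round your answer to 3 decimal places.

With k distinct categories already seen, the next new one takes an expected 31/(31-k) tickets.
Sum over k = 29,...,30: E = 31/2 + 31/1 = 46.5000.

46.500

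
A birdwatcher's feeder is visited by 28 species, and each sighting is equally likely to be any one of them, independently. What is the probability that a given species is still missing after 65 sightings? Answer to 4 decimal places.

0.0941

On each sighting the fixed species fails to appear with probability 27/28.
P(still missing after 65) = (27/28)^65 = 0.09405.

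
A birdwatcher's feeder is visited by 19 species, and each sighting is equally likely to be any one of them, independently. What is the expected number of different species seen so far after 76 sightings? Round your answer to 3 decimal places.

For each species, P(seen in 76 sightings) = 1 - (18/19)^76 = 0.9836.
By linearity of expectation, E[distinct seen] = 19·(1 - (18/19)^76) = 18.6880.

18.688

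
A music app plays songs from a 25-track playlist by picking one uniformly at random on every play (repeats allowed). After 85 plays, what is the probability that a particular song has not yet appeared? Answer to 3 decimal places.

Each play misses the fixed song with probability (25-1)/25 = 24/25, independently.
P(still missing after 85) = (24/25)^85 = 0.0311.

0.031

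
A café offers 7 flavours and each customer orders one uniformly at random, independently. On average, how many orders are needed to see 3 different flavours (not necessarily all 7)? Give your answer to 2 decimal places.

Going from k to k+1 distinct takes a geometric number of orders with mean 7/(7-k).
Sum over k = 0,...,2: E = 7/7 + 7/6 + 7/5 = 3.567.

3.57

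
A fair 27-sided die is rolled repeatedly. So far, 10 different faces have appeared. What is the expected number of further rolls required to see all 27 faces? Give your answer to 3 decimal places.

The wait to go from k to k+1 distinct faces is geometric with mean 27/(27-k).
Sum over k = 10,...,26: E = 27/17 + 27/16 + 27/15 + ... + 27/2 + 27/1 = 92.8679.

92.868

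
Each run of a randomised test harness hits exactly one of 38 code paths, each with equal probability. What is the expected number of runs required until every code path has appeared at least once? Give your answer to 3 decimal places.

160.660

The wait to go from k to k+1 distinct code paths is geometric with mean 38/(38-k).
E[T] = 38/38 + 38/37 + 38/36 + ... + 38/2 + 38/1 = 38·H_{38}.
H_{38} = 4.2279, so E[T] = 160.6603.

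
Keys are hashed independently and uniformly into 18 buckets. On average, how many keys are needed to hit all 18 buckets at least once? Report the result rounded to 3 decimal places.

62.912

The wait to go from k to k+1 distinct buckets is geometric with mean 18/(18-k).
E[T] = 18/18 + 18/17 + 18/16 + ... + 18/2 + 18/1 = 18·H_{18}.
H_{18} = 3.4951, so E[T] = 62.9119.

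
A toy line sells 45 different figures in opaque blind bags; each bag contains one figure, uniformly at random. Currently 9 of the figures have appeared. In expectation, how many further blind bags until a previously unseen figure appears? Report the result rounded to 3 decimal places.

1.250

The number of blind bags until the next new figure is geometric with success probability 36/45, so its mean is 45/36.
E = 45/36 = 1.2500.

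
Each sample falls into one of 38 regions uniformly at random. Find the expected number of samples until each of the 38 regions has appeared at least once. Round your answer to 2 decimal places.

160.66

After k distinct regions have appeared, the next sample gives a new one with probability (38-k)/38, so the expected wait for the (k+1)-th is 38/(38-k).
E[T] = 38/38 + 38/37 + 38/36 + ... + 38/2 + 38/1 = 38·H_{38}.
H_{38} = 4.228, so E[T] = 160.660.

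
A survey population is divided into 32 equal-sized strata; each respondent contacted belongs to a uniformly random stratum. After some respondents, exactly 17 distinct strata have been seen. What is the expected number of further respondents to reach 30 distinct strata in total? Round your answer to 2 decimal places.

58.18

The wait to go from k to k+1 distinct strata is geometric with mean 32/(32-k).
Sum over k = 17,...,29: E = 32/15 + 32/14 + 32/13 + ... + 32/4 + 32/3 = 58.183.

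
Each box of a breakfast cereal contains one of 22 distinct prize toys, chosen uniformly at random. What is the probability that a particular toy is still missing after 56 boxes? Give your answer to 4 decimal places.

Each box misses the fixed toy with probability (22-1)/22 = 21/22, independently.
P(still missing after 56) = (21/22)^56 = 0.07389.

0.0739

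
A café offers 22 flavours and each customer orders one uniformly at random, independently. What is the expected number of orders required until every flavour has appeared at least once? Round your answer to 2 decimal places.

Split into phases: going from k distinct to k+1 distinct takes on average 22/(22-k) orders.
E[T] = 22/22 + 22/21 + 22/20 + ... + 22/2 + 22/1 = 22·H_{22}.
H_{22} = 3.691, so E[T] = 81.198.

81.20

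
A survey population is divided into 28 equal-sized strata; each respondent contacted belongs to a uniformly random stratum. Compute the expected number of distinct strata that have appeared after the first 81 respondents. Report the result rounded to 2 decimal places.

26.53

For each stratum, P(seen in 81 respondents) = 1 - (27/28)^81 = 0.947.
By linearity of expectation, E[distinct seen] = 28·(1 - (27/28)^81) = 26.528.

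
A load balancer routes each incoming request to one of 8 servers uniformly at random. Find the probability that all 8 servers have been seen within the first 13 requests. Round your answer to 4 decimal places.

Let A_i be the event that server i is missing after 13 requests. By inclusion–exclusion on the A_i,
P(all seen) = Σ_{j=0}^{8} (-1)^j C(8,j)((8-j)/8)^13
= 1.00000 - 1.40992 + 0.66520 - 0.12434 + 0.00854 - 0.00016 + 0.00000 - 0.00000 + 0.00000
= 0.13932.

0.1393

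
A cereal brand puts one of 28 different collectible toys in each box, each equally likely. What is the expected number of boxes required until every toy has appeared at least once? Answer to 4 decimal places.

109.9608

Split into phases: going from k distinct to k+1 distinct takes on average 28/(28-k) boxes.
E[T] = 28/28 + 28/27 + 28/26 + ... + 28/2 + 28/1 = 28·H_{28}.
H_{28} = 3.92717, so E[T] = 109.96079.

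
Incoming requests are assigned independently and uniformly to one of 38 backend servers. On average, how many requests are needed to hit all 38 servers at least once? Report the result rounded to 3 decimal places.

The wait to go from k to k+1 distinct servers is geometric with mean 38/(38-k).
E[T] = 38/38 + 38/37 + 38/36 + ... + 38/2 + 38/1 = 38·H_{38}.
H_{38} = 4.2279, so E[T] = 160.6603.

160.660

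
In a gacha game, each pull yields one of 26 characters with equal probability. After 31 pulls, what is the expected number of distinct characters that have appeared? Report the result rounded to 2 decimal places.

For each character, P(seen in 31 pulls) = 1 - (25/26)^31 = 0.704.
By linearity of expectation, E[distinct seen] = 26·(1 - (25/26)^31) = 18.292.

18.29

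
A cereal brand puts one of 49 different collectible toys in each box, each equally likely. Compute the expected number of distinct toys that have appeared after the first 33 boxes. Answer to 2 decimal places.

For each toy, P(seen in 33 boxes) = 1 - (48/49)^33 = 0.494.
By linearity of expectation, E[distinct seen] = 49·(1 - (48/49)^33) = 24.187.

24.19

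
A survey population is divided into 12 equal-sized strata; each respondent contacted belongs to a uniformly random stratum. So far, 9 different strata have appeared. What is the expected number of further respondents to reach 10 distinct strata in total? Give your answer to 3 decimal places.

4.000

From k distinct to k+1 distinct takes on average 12/(12-k) respondents.
Only the k = 9 term is needed: E = 12/3 = 4.0000.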